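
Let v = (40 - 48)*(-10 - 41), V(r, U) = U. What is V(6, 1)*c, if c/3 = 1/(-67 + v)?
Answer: 3/341 ≈ 0.0087977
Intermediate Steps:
v = 408 (v = -8*(-51) = 408)
c = 3/341 (c = 3/(-67 + 408) = 3/341 ≈ 0.0087977)
V(6, 1)*c = 1*(3/341) = 3/341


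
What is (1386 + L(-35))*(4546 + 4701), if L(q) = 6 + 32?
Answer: 13167728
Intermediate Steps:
L(q) = 38
(1386 + L(-35))*(4546 + 4701) = (1386 + 38)*(4546 + 4701) = 1424*9247 = 13167728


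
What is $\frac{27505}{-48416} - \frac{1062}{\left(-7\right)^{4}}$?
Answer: $- \frac{117457297}{116246816} \approx -1.0104$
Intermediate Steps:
$\frac{27505}{-48416} - \frac{1062}{\left(-7\right)^{4}} = 27505 \left(- \frac{1}{48416}\right) - \frac{1062}{2401} = - \frac{27505}{48416} - \frac{1062}{2401} = - \frac{117457297}{116246816}$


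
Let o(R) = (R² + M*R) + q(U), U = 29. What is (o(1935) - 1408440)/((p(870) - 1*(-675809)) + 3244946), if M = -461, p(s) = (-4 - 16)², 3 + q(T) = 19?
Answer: 1443766/3921155 ≈ 0.36820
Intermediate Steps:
q(T) = 16 (q(T) = -3 + 19 = 16)
p(s) = 400 (p(s) = (-20)² = 400)
o(R) = 16 + R² - 461*R (o(R) = (R² - 461*R) + 16 = 16 + R² - 461*R)
(o(1935) - 1408440)/((p(870) - 1*(-675809)) + 3244946) = ((16 + 1935² - 461*1935) - 1408440)/((400 - 1*(-675809)) + 3244946) = ((16 + 3744225 - 892035) - 1408440)/((400 + 675809) + 3244946) = (2852206 - 1408440)/(676209 + 3244946) = 1443766/3921155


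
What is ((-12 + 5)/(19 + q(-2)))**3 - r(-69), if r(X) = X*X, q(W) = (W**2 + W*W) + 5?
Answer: -156008791/32768 ≈ -4761.0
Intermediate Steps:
q(W) = 5 + 2*W**2 (q(W) = (W**2 + W**2) + 5 = 2*W**2 + 5 = 5 + 2*W**2)
r(X) = X**2
((-12 + 5)/(19 + q(-2)))**3 - r(-69) = ((-12 + 5)/(19 + (5 + 2*(-2)**2)))**3 - 1*(-69)**2 = (-7/(19 + (5 + 2*4)))**3 - 1*4761 = (-7/(19 + (5 + 8)))**3 - 4761 = (-7/(19 + 13))**3 - 4761 = (-7/32)**3 - 4761 = -343/32768 - 4761 = -156008791/32768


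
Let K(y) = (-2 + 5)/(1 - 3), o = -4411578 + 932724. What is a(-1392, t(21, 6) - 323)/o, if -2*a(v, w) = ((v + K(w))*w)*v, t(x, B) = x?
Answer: -48817092/579809 ≈ -84.195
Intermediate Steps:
o = -3478854
K(y) = -3/2 (K(y) = 3/(-2) = 3*(-½) = -3/2)
a(v, w) = -v*w*(-3/2 + v)/2 (a(v, w) = -(v - 3/2)*w*v/2 = -(-3/2 + v)*w*v/2 = -w*(-3/2 + v)*v/2 = -v*w*(-3/2 + v)/2)
a(-1392, t(21, 6) - 323)/o = ((¼)*(-1392)*(21 - 323)*(3 - 2*(-1392)))/(-3478854) = ((¼)*(-1392)*(-302)*(3 + 2784))*(-1/3478854) = ((¼)*(-1392)*(-302)*2787)*(-1/3478854) = 292902552*(-1/3478854) = -48817092/579809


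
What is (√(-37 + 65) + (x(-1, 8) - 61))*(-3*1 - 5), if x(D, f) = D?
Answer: 496 - 16*√7 ≈ 453.67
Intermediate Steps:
(√(-37 + 65) + (x(-1, 8) - 61))*(-3*1 - 5) = (√(-37 + 65) + (-1 - 61))*(-3*1 - 5) = (√28 - 62)*(-3 - 5) = (2*√7 - 62)*(-8) = (-62 + 2*√7)*(-8) = 496 - 16*√7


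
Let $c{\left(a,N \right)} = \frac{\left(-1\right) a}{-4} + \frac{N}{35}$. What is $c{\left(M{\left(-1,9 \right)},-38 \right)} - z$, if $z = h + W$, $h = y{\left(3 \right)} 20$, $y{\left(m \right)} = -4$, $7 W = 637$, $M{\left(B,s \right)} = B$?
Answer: $- \frac{1727}{140} \approx -12.336$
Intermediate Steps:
$W = 91$ ($W = \frac{1}{7} \cdot 637 = 91$)
$c{\left(a,N \right)} = \frac{a}{4} + \frac{N}{35}$ ($c{\left(a,N \right)} = - a \left(- \frac{1}{4}\right) + N \frac{1}{35} = \frac{a}{4} + \frac{N}{35}$)
$h = -80$ ($h = \left(-4\right) 20 = -80$)
$z = 11$ ($z = -80 + 91 = 11$)
$c{\left(M{\left(-1,9 \right)},-38 \right)} - z = \left(\frac{1}{4} \left(-1\right) + \frac{1}{35} \left(-38\right)\right) - 11 = \left(- \frac{1}{4} - \frac{38}{35}\right) - 11 = - \frac{187}{140} - 11 = - \frac{1727}{140}$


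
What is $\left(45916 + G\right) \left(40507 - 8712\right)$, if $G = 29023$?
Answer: $2382685505$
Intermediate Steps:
$\left(45916 + G\right) \left(40507 - 8712\right) = \left(45916 + 29023\right) \left(40507 - 8712\right) = 74939 \cdot 31795 = 2382685505$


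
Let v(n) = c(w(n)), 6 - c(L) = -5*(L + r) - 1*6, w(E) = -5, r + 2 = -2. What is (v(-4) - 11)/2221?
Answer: -44/2221 ≈ -0.019811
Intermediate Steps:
r = -4 (r = -2 - 2 = -4)
c(L) = -8 + 5*L (c(L) = 6 - (-5*(L - 4) - 1*6) = 6 - (-5*(-4 + L) - 6) = 6 - ((20 - 5*L) - 6) = 6 - (14 - 5*L) = 6 + (-14 + 5*L) = -8 + 5*L)
v(n) = -33 (v(n) = -8 + 5*(-5) = -8 - 25 = -33)
(v(-4) - 11)/2221 = (-33 - 11)/2221 = (1/2221)*(-44) = -44/2221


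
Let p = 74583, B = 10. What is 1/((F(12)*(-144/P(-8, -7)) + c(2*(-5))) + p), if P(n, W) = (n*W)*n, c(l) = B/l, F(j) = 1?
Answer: 28/2088305 ≈ 1.3408e-5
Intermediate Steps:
c(l) = 10/l
P(n, W) = W*n² (P(n, W) = (W*n)*n = W*n²)
1/((F(12)*(-144/P(-8, -7)) + c(2*(-5))) + p) = 1/((1*(-144/((-7*(-8)²))) + 10/((2*(-5)))) + 74583) = 1/((1*(-144/((-7*64))) + 10/(-10)) + 74583) = 1/((1*(-144/(-448)) + 10*(-⅒)) + 74583) = 1/((1*(-144*(-1/448)) - 1) + 74583) = 1/((1*(9/28) - 1) + 74583) = 1/((9/28 - 1) + 74583) = 1/(-19/28 + 74583) = 1/(2088305/28) = 28/2088305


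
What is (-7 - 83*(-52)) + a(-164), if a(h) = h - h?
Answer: 4309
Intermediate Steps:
a(h) = 0
(-7 - 83*(-52)) + a(-164) = (-7 - 83*(-52)) + 0 = (-7 + 4316) + 0 = 4309 + 0 = 4309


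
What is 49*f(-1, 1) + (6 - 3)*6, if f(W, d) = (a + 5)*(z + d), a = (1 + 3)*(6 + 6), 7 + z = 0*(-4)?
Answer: -15564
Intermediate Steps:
z = -7 (z = -7 + 0*(-4) = -7 + 0 = -7)
a = 48 (a = 4*12 = 48)
f(W, d) = -371 + 53*d (f(W, d) = (48 + 5)*(-7 + d) = 53*(-7 + d) = -371 + 53*d)
49*f(-1, 1) + (6 - 3)*6 = 49*(-371 + 53*1) + (6 - 3)*6 = 49*(-371 + 53) + 3*6 = 49*(-318) + 18 = -15582 + 18 = -15564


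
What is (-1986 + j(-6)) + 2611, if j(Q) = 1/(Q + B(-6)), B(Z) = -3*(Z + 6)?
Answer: 3749/6 ≈ 624.83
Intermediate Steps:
B(Z) = -18 - 3*Z (B(Z) = -3*(6 + Z) = -18 - 3*Z)
j(Q) = 1/Q (j(Q) = 1/(Q + (-18 - 3*(-6))) = 1/(Q + (-18 + 18)) = 1/(Q + 0) = 1/Q)
(-1986 + j(-6)) + 2611 = (-1986 + 1/(-6)) + 2611 = (-1986 - 1/6) + 2611 = -11917/6 + 2611 = 3749/6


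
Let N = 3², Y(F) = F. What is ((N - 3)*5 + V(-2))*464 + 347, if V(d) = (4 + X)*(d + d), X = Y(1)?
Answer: 4987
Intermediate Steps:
X = 1
N = 9
V(d) = 10*d (V(d) = (4 + 1)*(d + d) = 5*(2*d) = 10*d)
((N - 3)*5 + V(-2))*464 + 347 = ((9 - 3)*5 + 10*(-2))*464 + 347 = (6*5 - 20)*464 + 347 = (30 - 20)*464 + 347 = 10*464 + 347 = 4640 + 347 = 4987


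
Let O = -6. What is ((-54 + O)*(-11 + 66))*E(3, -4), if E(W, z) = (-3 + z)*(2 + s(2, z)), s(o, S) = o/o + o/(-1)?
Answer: 23100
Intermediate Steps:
s(o, S) = 1 - o (s(o, S) = 1 + o*(-1) = 1 - o)
E(W, z) = -3 + z (E(W, z) = (-3 + z)*(2 + (1 - 1*2)) = (-3 + z)*(2 + (1 - 2)) = (-3 + z)*(2 - 1) = (-3 + z)*1 = -3 + z)
((-54 + O)*(-11 + 66))*E(3, -4) = ((-54 - 6)*(-11 + 66))*(-3 - 4) = -60*55*(-7) = -3300*(-7) = 23100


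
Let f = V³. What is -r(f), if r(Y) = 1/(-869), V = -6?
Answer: 1/869 ≈ 0.0011507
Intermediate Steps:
f = -216 (f = (-6)³ = -216)
r(Y) = -1/869
-r(f) = -1*(-1/869) = 1/869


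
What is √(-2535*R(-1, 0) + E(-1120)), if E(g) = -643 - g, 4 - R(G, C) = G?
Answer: I*√12198 ≈ 110.44*I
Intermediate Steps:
R(G, C) = 4 - G
√(-2535*R(-1, 0) + E(-1120)) = √(-2535*(4 - 1*(-1)) + (-643 - 1*(-1120))) = √(-2535*(4 + 1) + (-643 + 1120)) = √(-2535*5 + 477) = √(-12675 + 477) = √(-12198) = I*√12198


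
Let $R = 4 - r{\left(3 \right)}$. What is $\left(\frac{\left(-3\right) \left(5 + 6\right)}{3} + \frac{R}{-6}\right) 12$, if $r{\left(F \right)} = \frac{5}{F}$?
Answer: $- \frac{410}{3} \approx -136.67$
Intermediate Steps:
$R = \frac{7}{3}$ ($R = 4 - \frac{5}{3} = \frac{7}{3} \approx 2.3333$)
$\left(\frac{\left(-3\right) \left(5 + 6\right)}{3} + \frac{R}{-6}\right) 12 = \left(\frac{\left(-3\right) \left(5 + 6\right)}{3} + \frac{7}{3 \left(-6\right)}\right) 12 = \left(\left(-3\right) 11 \cdot \frac{1}{3} + \frac{7}{3} \left(- \frac{1}{6}\right)\right) 12 = \left(\left(-33\right) \frac{1}{3} - \frac{7}{18}\right) 12 = \left(-11 - \frac{7}{18}\right) 12 = \left(- \frac{205}{18}\right) 12 = - \frac{410}{3}$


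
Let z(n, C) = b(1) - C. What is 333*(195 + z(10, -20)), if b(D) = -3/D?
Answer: 70596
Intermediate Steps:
z(n, C) = -3 - C (z(n, C) = -3/1 - C = -3*1 - C = -3 - C)
333*(195 + z(10, -20)) = 333*(195 + (-3 - 1*(-20))) = 333*(195 + (-3 + 20)) = 333*(195 + 17) = 333*212 = 70596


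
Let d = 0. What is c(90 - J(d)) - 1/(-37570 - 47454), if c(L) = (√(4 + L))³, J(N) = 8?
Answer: 1/85024 + 86*√86 ≈ 797.53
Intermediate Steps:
c(L) = (4 + L)^(3/2)
c(90 - J(d)) - 1/(-37570 - 47454) = (4 + (90 - 1*8))^(3/2) - 1/(-37570 - 47454) = (4 + (90 - 8))^(3/2) - 1/(-85024) = (4 + 82)^(3/2) - 1*(-1/85024) = 86^(3/2) + 1/85024 = 86*√86 + 1/85024 = 1/85024 + 86*√86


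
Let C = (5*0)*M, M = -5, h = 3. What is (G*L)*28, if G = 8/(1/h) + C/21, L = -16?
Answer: -10752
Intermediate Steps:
C = 0 (C = (5*0)*(-5) = 0*(-5) = 0)
G = 24 (G = 8/(1/3) + 0/21 = 8/(⅓) + 0*(1/21) = 8*3 + 0 = 24 + 0 = 24)
(G*L)*28 = (24*(-16))*28 = -384*28 = -10752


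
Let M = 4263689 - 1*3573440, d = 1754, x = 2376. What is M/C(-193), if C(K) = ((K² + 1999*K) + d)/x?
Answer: -410007906/86701 ≈ -4729.0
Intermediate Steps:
C(K) = 877/1188 + K²/2376 + 1999*K/2376 (C(K) = ((K² + 1999*K) + 1754)/2376 = (1754 + K² + 1999*K)*(1/2376) = 877/1188 + K²/2376 + 1999*K/2376)
M = 690249 (M = 4263689 - 3573440 = 690249)
M/C(-193) = 690249/(877/1188 + (1/2376)*(-193)² + (1999/2376)*(-193)) = 690249/(877/1188 + (1/2376)*37249 - 385807/2376) = 690249/(877/1188 + 37249/2376 - 385807/2376) = 690249/(-86701/594) = 690249*(-594/86701) = -410007906/86701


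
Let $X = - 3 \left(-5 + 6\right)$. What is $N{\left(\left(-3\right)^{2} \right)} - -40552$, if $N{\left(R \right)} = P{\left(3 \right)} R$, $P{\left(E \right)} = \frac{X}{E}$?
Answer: $40543$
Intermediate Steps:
$X = -3$ ($X = \left(-3\right) 1 = -3$)
$P{\left(E \right)} = - \frac{3}{E}$
$N{\left(R \right)} = - R$ ($N{\left(R \right)} = - \frac{3}{3} R = \left(-3\right) \frac{1}{3} R = - R$)
$N{\left(\left(-3\right)^{2} \right)} - -40552 = - \left(-3\right)^{2} - -40552 = \left(-1\right) 9 + 40552 = -9 + 40552 = 40543$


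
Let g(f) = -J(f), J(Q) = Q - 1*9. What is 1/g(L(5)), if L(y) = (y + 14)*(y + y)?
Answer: -1/181 ≈ -0.0055249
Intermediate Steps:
J(Q) = -9 + Q (J(Q) = Q - 9 = -9 + Q)
L(y) = 2*y*(14 + y) (L(y) = (14 + y)*(2*y) = 2*y*(14 + y))
g(f) = 9 - f (g(f) = -(-9 + f) = 9 - f)
1/g(L(5)) = 1/(9 - 2*5*(14 + 5)) = 1/(9 - 2*5*19) = 1/(9 - 1*190) = 1/(9 - 190) = 1/(-181) = -1/181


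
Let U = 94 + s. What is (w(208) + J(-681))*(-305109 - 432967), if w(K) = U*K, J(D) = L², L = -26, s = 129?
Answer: -34733856560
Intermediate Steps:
J(D) = 676 (J(D) = (-26)² = 676)
U = 223 (U = 94 + 129 = 223)
w(K) = 223*K
(w(208) + J(-681))*(-305109 - 432967) = (223*208 + 676)*(-305109 - 432967) = (46384 + 676)*(-738076) = 47060*(-738076) = -34733856560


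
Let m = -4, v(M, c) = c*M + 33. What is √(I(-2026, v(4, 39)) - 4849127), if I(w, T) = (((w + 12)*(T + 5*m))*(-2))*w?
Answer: I*√1384012159 ≈ 37202.0*I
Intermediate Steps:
v(M, c) = 33 + M*c (v(M, c) = M*c + 33 = 33 + M*c)
I(w, T) = -2*w*(-20 + T)*(12 + w) (I(w, T) = (((w + 12)*(T + 5*(-4)))*(-2))*w = (((12 + w)*(T - 20))*(-2))*w = (((12 + w)*(-20 + T))*(-2))*w = (((-20 + T)*(12 + w))*(-2))*w = (-2*(-20 + T)*(12 + w))*w = -2*w*(-20 + T)*(12 + w))
√(I(-2026, v(4, 39)) - 4849127) = √(2*(-2026)*(240 - 12*(33 + 4*39) + 20*(-2026) - 1*(33 + 4*39)*(-2026)) - 4849127) = √(2*(-2026)*(240 - 12*(33 + 156) - 40520 - 1*(33 + 156)*(-2026)) - 4849127) = √(2*(-2026)*(240 - 12*189 - 40520 - 1*189*(-2026)) - 4849127) = √(2*(-2026)*(240 - 2268 - 40520 + 382914) - 4849127) = √(2*(-2026)*340366 - 4849127) = √(-1379163032 - 4849127) = √(-1384012159) = I*√1384012159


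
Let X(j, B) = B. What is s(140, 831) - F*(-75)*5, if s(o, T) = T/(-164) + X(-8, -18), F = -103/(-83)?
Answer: 6020511/13612 ≈ 442.29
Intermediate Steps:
F = 103/83 (F = -103*(-1/83) = 103/83 ≈ 1.2410)
s(o, T) = -18 - T/164 (s(o, T) = T/(-164) - 18 = T*(-1/164) - 18 = -T/164 - 18 = -18 - T/164)
s(140, 831) - F*(-75)*5 = (-18 - 1/164*831) - (103/83)*(-75)*5 = (-18 - 831/164) - (-7725)*5/83 = -3783/164 - 1*(-38625/83) = -3783/164 + 38625/83 = 6020511/13612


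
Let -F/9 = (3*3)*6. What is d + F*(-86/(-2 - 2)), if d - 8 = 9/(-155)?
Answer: -1618364/155 ≈ -10441.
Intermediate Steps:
d = 1231/155 (d = 8 + 9/(-155) = 8 + 9*(-1/155) = 8 - 9/155 = 1231/155 ≈ 7.9419)
F = -486 (F = -9*3*3*6 = -81*6 = -9*54 = -486)
d + F*(-86/(-2 - 2)) = 1231/155 - (-41796)/(1*(-2 - 2)) = 1231/155 - (-41796)/(1*(-4)) = 1231/155 - (-41796)/(-4) = 1231/155 - (-41796)*(-1)/4 = 1231/155 - 486*43/2 = 1231/155 - 10449 = -1618364/155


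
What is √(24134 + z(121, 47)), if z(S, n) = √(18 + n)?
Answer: √(24134 + √65) ≈ 155.38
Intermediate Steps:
√(24134 + z(121, 47)) = √(24134 + √(18 + 47)) = √(24134 + √65)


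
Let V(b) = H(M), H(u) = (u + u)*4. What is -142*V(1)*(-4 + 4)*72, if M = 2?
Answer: 0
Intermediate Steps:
H(u) = 8*u (H(u) = (2*u)*4 = 8*u)
V(b) = 16 (V(b) = 8*2 = 16)
-142*V(1)*(-4 + 4)*72 = -2272*(-4 + 4)*72 = -2272*0*72 = -142*0*72 = 0*72 = 0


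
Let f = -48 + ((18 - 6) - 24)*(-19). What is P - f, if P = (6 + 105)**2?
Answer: 12141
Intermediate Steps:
P = 12321 (P = 111**2 = 12321)
f = 180 (f = -48 + (12 - 24)*(-19) = -48 - 12*(-19) = -48 + 228 = 180)
P - f = 12321 - 1*180 = 12321 - 180 = 12141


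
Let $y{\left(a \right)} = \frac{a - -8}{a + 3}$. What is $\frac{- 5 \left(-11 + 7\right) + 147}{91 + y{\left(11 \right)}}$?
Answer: $\frac{2338}{1293} \approx 1.8082$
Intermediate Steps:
$y{\left(a \right)} = \frac{8 + a}{3 + a}$ ($y{\left(a \right)} = \frac{a + 8}{3 + a} = \frac{8 + a}{3 + a}$)
$\frac{- 5 \left(-11 + 7\right) + 147}{91 + y{\left(11 \right)}} = \frac{- 5 \left(-11 + 7\right) + 147}{91 + \frac{8 + 11}{3 + 11}} = \frac{\left(-5\right) \left(-4\right) + 147}{91 + \frac{1}{14} \cdot 19} = \frac{20 + 147}{91 + \frac{1}{14} \cdot 19} = \frac{167}{91 + \frac{19}{14}} = \frac{167}{\frac{1293}{14}} = 167 \cdot \frac{14}{1293} = \frac{2338}{1293}$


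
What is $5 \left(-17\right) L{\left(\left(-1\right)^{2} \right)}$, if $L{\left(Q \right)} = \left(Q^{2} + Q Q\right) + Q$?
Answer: $-255$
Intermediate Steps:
$L{\left(Q \right)} = Q + 2 Q^{2}$ ($L{\left(Q \right)} = \left(Q^{2} + Q^{2}\right) + Q = 2 Q^{2} + Q = Q + 2 Q^{2}$)
$5 \left(-17\right) L{\left(\left(-1\right)^{2} \right)} = 5 \left(-17\right) \left(-1\right)^{2} \left(1 + 2 \left(-1\right)^{2}\right) = - 85 \cdot 1 \left(1 + 2 \cdot 1\right) = - 85 \cdot 1 \left(1 + 2\right) = - 85 \cdot 1 \cdot 3 = \left(-85\right) 3 = -255$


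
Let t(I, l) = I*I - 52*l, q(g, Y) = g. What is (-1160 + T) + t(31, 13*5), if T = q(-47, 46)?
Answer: -3626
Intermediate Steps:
T = -47
t(I, l) = I² - 52*l
(-1160 + T) + t(31, 13*5) = (-1160 - 47) + (31² - 676*5) = -1207 + (961 - 52*65) = -1207 + (961 - 3380) = -1207 - 2419 = -3626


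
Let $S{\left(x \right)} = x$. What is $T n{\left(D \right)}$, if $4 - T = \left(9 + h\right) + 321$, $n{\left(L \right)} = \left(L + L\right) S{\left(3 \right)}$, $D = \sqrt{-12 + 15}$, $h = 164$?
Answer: $- 2940 \sqrt{3} \approx -5092.2$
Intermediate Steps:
$D = \sqrt{3} \approx 1.732$
$n{\left(L \right)} = 6 L$ ($n{\left(L \right)} = \left(L + L\right) 3 = 2 L 3 = 6 L$)
$T = -490$ ($T = 4 - \left(\left(9 + 164\right) + 321\right) = 4 - \left(173 + 321\right) = 4 - 494 = -490$)
$T n{\left(D \right)} = - 490 \cdot 6 \sqrt{3} = - 2940 \sqrt{3}$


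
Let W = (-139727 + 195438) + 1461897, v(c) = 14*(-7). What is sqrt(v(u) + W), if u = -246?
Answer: sqrt(1517510) ≈ 1231.9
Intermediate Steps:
v(c) = -98
W = 1517608 (W = 55711 + 1461897 = 1517608)
sqrt(v(u) + W) = sqrt(-98 + 1517608) = sqrt(1517510)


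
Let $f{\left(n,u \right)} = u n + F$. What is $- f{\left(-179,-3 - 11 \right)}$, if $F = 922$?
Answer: $-3428$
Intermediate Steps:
$f{\left(n,u \right)} = 922 + n u$ ($f{\left(n,u \right)} = u n + 922 = n u + 922 = 922 + n u$)
$- f{\left(-179,-3 - 11 \right)} = - (922 - 179 \left(-3 - 11\right)) = - (922 - -2506) = - (922 + 2506) = \left(-1\right) 3428 = -3428$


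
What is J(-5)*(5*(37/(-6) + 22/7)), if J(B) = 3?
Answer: -635/14 ≈ -45.357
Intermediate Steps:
J(-5)*(5*(37/(-6) + 22/7)) = 3*(5*(37/(-6) + 22/7)) = 3*(5*(37*(-⅙) + 22*(⅐))) = 3*(5*(-37/6 + 22/7)) = 3*(5*(-127/42)) = 3*(-635/42) = -635/14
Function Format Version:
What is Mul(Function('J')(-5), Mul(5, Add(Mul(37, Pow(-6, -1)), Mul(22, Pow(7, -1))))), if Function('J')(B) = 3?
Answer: Rational(-635, 14) ≈ -45.357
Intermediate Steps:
Mul(Function('J')(-5), Mul(5, Add(Mul(37, Pow(-6, -1)), Mul(22, Pow(7, -1))))) = Mul(3, Mul(5, Add(Mul(37, Pow(-6, -1)), Mul(22, Pow(7, -1))))) = Mul(3, Mul(5, Add(Mul(37, Rational(-1, 6)), Mul(22, Rational(1, 7))))) = Mul(3, Mul(5, Add(Rational(-37, 6), Rational(22, 7)))) = Mul(3, Mul(5, Rational(-127, 42))) = Mul(3, Rational(-635, 42)) = Rational(-635, 14)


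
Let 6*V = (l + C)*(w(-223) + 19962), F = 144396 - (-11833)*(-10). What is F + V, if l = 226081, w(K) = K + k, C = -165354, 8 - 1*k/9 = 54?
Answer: 1173705671/6 ≈ 1.9562e+8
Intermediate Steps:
k = -414 (k = 72 - 9*54 = 72 - 486 = -414)
w(K) = -414 + K (w(K) = K - 414 = -414 + K)
F = 26066 (F = 144396 - 1*118330 = 144396 - 118330 = 26066)
V = 1173549275/6 (V = ((226081 - 165354)*((-414 - 223) + 19962))/6 = (60727*(-637 + 19962))/6 = (60727*19325)/6 = (⅙)*1173549275 = 1173549275/6 ≈ 1.9559e+8)
F + V = 26066 + 1173549275/6 = 1173705671/6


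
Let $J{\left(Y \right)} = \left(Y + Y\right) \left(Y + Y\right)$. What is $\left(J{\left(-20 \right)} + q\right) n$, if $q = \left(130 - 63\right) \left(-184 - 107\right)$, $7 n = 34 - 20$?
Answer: $-35794$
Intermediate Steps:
$n = 2$ ($n = \frac{34 - 20}{7} = \frac{1}{7} \cdot 14 = 2$)
$q = -19497$ ($q = 67 \left(-291\right) = -19497$)
$J{\left(Y \right)} = 4 Y^{2}$ ($J{\left(Y \right)} = 2 Y 2 Y = 4 Y^{2}$)
$\left(J{\left(-20 \right)} + q\right) n = \left(4 \left(-20\right)^{2} - 19497\right) 2 = \left(4 \cdot 400 - 19497\right) 2 = \left(1600 - 19497\right) 2 = \left(-17897\right) 2 = -35794$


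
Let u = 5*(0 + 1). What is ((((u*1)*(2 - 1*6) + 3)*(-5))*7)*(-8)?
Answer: -4760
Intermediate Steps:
u = 5 (u = 5*1 = 5)
((((u*1)*(2 - 1*6) + 3)*(-5))*7)*(-8) = ((((5*1)*(2 - 1*6) + 3)*(-5))*7)*(-8) = (((5*(2 - 6) + 3)*(-5))*7)*(-8) = (((5*(-4) + 3)*(-5))*7)*(-8) = (((-20 + 3)*(-5))*7)*(-8) = (-17*(-5)*7)*(-8) = (85*7)*(-8) = 595*(-8) = -4760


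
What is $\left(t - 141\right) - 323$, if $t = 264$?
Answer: $-200$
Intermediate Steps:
$\left(t - 141\right) - 323 = \left(264 - 141\right) - 323 = 123 - 323 = -200$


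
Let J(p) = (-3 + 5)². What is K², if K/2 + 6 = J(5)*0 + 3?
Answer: 36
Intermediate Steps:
J(p) = 4 (J(p) = 2² = 4)
K = -6 (K = -12 + 2*(4*0 + 3) = -12 + 2*(0 + 3) = -12 + 2*3 = -12 + 6 = -6)
K² = (-6)² = 36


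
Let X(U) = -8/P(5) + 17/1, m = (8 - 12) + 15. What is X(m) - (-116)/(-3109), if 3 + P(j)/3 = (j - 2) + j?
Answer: 766183/46635 ≈ 16.429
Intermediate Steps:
P(j) = -15 + 6*j (P(j) = -9 + 3*((j - 2) + j) = -9 + 3*((-2 + j) + j) = -9 + 3*(-2 + 2*j) = -9 + (-6 + 6*j) = -15 + 6*j)
m = 11 (m = -4 + 15 = 11)
X(U) = 247/15 (X(U) = -8/(-15 + 6*5) + 17/1 = -8/(-15 + 30) + 17*1 = -8/15 + 17 = 247/15)
X(m) - (-116)/(-3109) = 247/15 - (-116)/(-3109) = 247/15 - (-116)*(-1)/3109 = 247/15 - 1*116/3109 = 247/15 - 116/3109 = 766183/46635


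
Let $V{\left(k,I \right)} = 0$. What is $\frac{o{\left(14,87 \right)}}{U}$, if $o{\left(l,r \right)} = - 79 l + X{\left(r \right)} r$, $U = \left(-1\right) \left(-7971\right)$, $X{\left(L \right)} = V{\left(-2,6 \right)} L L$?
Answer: $- \frac{1106}{7971} \approx -0.13875$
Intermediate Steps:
$X{\left(L \right)} = 0$ ($X{\left(L \right)} = 0 L L = 0 L = 0$)
$U = 7971$
$o{\left(l,r \right)} = - 79 l$ ($o{\left(l,r \right)} = - 79 l + 0 r = - 79 l + 0 = - 79 l$)
$\frac{o{\left(14,87 \right)}}{U} = \frac{\left(-79\right) 14}{7971} = \left(-1106\right) \frac{1}{7971} = - \frac{1106}{7971}$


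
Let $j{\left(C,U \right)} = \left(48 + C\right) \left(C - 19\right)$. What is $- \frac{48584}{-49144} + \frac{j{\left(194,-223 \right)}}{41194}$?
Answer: $\frac{255163606}{126527371} \approx 2.0167$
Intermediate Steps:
$j{\left(C,U \right)} = \left(-19 + C\right) \left(48 + C\right)$ ($j{\left(C,U \right)} = \left(48 + C\right) \left(-19 + C\right) = \left(-19 + C\right) \left(48 + C\right)$)
$- \frac{48584}{-49144} + \frac{j{\left(194,-223 \right)}}{41194} = - \frac{48584}{-49144} + \frac{-912 + 194^{2} + 29 \cdot 194}{41194} = \left(-48584\right) \left(- \frac{1}{49144}\right) + \left(-912 + 37636 + 5626\right) \frac{1}{41194} = \frac{6073}{6143} + 42350 \cdot \frac{1}{41194} = \frac{6073}{6143} + \frac{21175}{20597} = \frac{255163606}{126527371}$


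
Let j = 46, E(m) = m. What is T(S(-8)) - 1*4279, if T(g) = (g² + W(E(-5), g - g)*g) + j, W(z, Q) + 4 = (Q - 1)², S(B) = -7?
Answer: -4163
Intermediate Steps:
W(z, Q) = -4 + (-1 + Q)² (W(z, Q) = -4 + (Q - 1)² = -4 + (-1 + Q)²)
T(g) = 46 + g² - 3*g (T(g) = (g² + (-4 + (-1 + (g - g))²)*g) + 46 = (g² + (-4 + (-1 + 0)²)*g) + 46 = (g² + (-4 + (-1)²)*g) + 46 = (g² + (-4 + 1)*g) + 46 = (g² - 3*g) + 46 = 46 + g² - 3*g)
T(S(-8)) - 1*4279 = (46 + (-7)² - 3*(-7)) - 1*4279 = (46 + 49 + 21) - 4279 = 116 - 4279 = -4163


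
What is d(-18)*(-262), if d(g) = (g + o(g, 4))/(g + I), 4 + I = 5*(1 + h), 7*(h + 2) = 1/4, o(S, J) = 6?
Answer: -88032/751 ≈ -117.22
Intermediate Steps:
h = -55/28 (h = -2 + (⅐)/4 = -2 + (⅐)*(¼) = -2 + 1/28 = -55/28 ≈ -1.9643)
I = -247/28 (I = -4 + 5*(1 - 55/28) = -4 + 5*(-27/28) = -4 - 135/28 = -247/28 ≈ -8.8214)
d(g) = (6 + g)/(-247/28 + g) (d(g) = (g + 6)/(g - 247/28) = (6 + g)/(-247/28 + g))
d(-18)*(-262) = (28*(6 - 18)/(-247 + 28*(-18)))*(-262) = (28*(-12)/(-247 - 504))*(-262) = (28*(-12)/(-751))*(-262) = (28*(-1/751)*(-12))*(-262) = (336/751)*(-262) = -88032/751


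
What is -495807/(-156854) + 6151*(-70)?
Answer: -67536130973/156854 ≈ -4.3057e+5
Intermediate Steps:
-495807/(-156854) + 6151*(-70) = -495807*(-1/156854) - 430570 = 495807/156854 - 430570 = -67536130973/156854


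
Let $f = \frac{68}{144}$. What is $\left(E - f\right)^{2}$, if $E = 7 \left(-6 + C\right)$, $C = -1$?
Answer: $\frac{3171961}{1296} \approx 2447.5$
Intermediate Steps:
$f = \frac{17}{36}$ ($f = 68 \cdot \frac{1}{144} = \frac{17}{36} \approx 0.47222$)
$E = -49$ ($E = 7 \left(-6 - 1\right) = 7 \left(-7\right) = -49$)
$\left(E - f\right)^{2} = \left(-49 - \frac{17}{36}\right)^{2} = \left(- \frac{1781}{36}\right)^{2} = \frac{3171961}{1296}$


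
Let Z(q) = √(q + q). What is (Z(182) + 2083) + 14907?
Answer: 16990 + 2*√91 ≈ 17009.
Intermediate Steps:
Z(q) = √2*√q (Z(q) = √(2*q) = √2*√q)
(Z(182) + 2083) + 14907 = (√2*√182 + 2083) + 14907 = (2*√91 + 2083) + 14907 = (2083 + 2*√91) + 14907 = 16990 + 2*√91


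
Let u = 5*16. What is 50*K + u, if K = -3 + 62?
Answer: 3030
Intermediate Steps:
K = 59
u = 80
50*K + u = 50*59 + 80 = 2950 + 80 = 3030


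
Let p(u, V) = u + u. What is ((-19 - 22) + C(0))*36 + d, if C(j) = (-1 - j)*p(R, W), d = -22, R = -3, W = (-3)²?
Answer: -1282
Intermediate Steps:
W = 9
p(u, V) = 2*u
C(j) = 6 + 6*j (C(j) = (-1 - j)*(2*(-3)) = (-1 - j)*(-6) = 6 + 6*j)
((-19 - 22) + C(0))*36 + d = ((-19 - 22) + (6 + 6*0))*36 - 22 = (-41 + (6 + 0))*36 - 22 = (-41 + 6)*36 - 22 = -35*36 - 22 = -1260 - 22 = -1282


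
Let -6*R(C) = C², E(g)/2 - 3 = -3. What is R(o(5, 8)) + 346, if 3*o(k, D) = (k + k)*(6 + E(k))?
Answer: 838/3 ≈ 279.33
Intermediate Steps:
E(g) = 0 (E(g) = 6 + 2*(-3) = 6 - 6 = 0)
o(k, D) = 4*k (o(k, D) = ((k + k)*(6 + 0))/3 = ((2*k)*6)/3 = (12*k)/3 = 4*k)
R(C) = -C²/6
R(o(5, 8)) + 346 = -(4*5)²/6 + 346 = -⅙*20² + 346 = -⅙*400 + 346 = -200/3 + 346 = 838/3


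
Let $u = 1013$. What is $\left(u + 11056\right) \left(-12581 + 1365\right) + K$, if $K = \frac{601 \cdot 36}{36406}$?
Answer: $- \frac{2464065539694}{18203} \approx -1.3537 \cdot 10^{8}$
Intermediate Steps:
$K = \frac{10818}{18203}$ ($K = 21636 \cdot \frac{1}{36406} = \frac{10818}{18203} \approx 0.5943$)
$\left(u + 11056\right) \left(-12581 + 1365\right) + K = \left(1013 + 11056\right) \left(-12581 + 1365\right) + \frac{10818}{18203} = 12069 \left(-11216\right) + \frac{10818}{18203} = -135365904 + \frac{10818}{18203} = - \frac{2464065539694}{18203}$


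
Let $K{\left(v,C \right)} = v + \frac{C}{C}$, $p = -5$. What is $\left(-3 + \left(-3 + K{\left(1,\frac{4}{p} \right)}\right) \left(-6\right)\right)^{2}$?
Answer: $9$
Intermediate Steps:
$K{\left(v,C \right)} = 1 + v$ ($K{\left(v,C \right)} = v + 1 = 1 + v$)
$\left(-3 + \left(-3 + K{\left(1,\frac{4}{p} \right)}\right) \left(-6\right)\right)^{2} = \left(-3 + \left(-3 + \left(1 + 1\right)\right) \left(-6\right)\right)^{2} = \left(-3 + \left(-3 + 2\right) \left(-6\right)\right)^{2} = \left(-3 - -6\right)^{2} = \left(-3 + 6\right)^{2} = 3^{2} = 9$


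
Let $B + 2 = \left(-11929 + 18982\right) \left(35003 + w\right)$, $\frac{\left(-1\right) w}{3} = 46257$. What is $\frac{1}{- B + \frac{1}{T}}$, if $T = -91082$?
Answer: $\frac{91082}{66660703053891} \approx 1.3664 \cdot 10^{-9}$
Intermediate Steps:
$w = -138771$ ($w = \left(-3\right) 46257 = -138771$)
$B = -731875706$ ($B = -2 + \left(-11929 + 18982\right) \left(35003 - 138771\right) = -2 + 7053 \left(-103768\right) = -2 - 731875704 = -731875706$)
$\frac{1}{- B + \frac{1}{T}} = \frac{1}{\left(-1\right) \left(-731875706\right) + \frac{1}{-91082}} = \frac{1}{731875706 - \frac{1}{91082}} = \frac{1}{\frac{66660703053891}{91082}} = \frac{91082}{66660703053891}$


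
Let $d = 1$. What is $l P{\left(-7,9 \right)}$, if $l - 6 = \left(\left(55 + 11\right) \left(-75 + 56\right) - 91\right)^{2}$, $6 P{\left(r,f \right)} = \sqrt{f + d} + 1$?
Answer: $\frac{1809031}{6} + \frac{1809031 \sqrt{10}}{6} \approx 1.2549 \cdot 10^{6}$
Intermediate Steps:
$P{\left(r,f \right)} = \frac{1}{6} + \frac{\sqrt{1 + f}}{6}$ ($P{\left(r,f \right)} = \frac{\sqrt{f + 1} + 1}{6} = \frac{\sqrt{1 + f} + 1}{6} = \frac{1 + \sqrt{1 + f}}{6} = \frac{1}{6} + \frac{\sqrt{1 + f}}{6}$)
$l = 1809031$ ($l = 6 + \left(\left(55 + 11\right) \left(-75 + 56\right) - 91\right)^{2} = 6 + \left(66 \left(-19\right) - 91\right)^{2} = 6 + \left(-1254 - 91\right)^{2} = 6 + \left(-1345\right)^{2} = 6 + 1809025 = 1809031$)
$l P{\left(-7,9 \right)} = 1809031 \left(\frac{1}{6} + \frac{\sqrt{1 + 9}}{6}\right) = 1809031 \left(\frac{1}{6} + \frac{\sqrt{10}}{6}\right) = \frac{1809031}{6} + \frac{1809031 \sqrt{10}}{6}$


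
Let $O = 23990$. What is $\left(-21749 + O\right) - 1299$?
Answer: $942$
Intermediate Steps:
$\left(-21749 + O\right) - 1299 = \left(-21749 + 23990\right) - 1299 = 2241 - 1299 = 942$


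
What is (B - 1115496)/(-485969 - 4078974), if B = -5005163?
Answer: 6120659/4564943 ≈ 1.3408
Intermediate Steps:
(B - 1115496)/(-485969 - 4078974) = (-5005163 - 1115496)/(-485969 - 4078974) = -6120659/(-4564943) = -6120659*(-1/4564943) = 6120659/4564943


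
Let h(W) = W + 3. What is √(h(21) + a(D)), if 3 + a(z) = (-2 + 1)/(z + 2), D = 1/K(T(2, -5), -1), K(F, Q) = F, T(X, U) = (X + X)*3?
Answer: 3*√57/5 ≈ 4.5299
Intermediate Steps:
h(W) = 3 + W
T(X, U) = 6*X (T(X, U) = (2*X)*3 = 6*X)
D = 1/12 (D = 1/(6*2) = 1/12 ≈ 0.083333)
a(z) = -3 - 1/(2 + z) (a(z) = -3 + (-2 + 1)/(z + 2) = -3 - 1/(2 + z))
√(h(21) + a(D)) = √((3 + 21) + (-7 - 3*1/12)/(2 + 1/12)) = √(24 + (-7 - ¼)/(25/12)) = √(24 + (12/25)*(-29/4)) = √(24 - 87/25) = √(513/25) = 3*√57/5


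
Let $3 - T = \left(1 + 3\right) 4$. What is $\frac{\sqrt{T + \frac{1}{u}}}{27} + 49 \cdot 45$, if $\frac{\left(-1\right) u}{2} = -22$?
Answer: $2205 + \frac{i \sqrt{6281}}{594} \approx 2205.0 + 0.13342 i$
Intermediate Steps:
$u = 44$ ($u = \left(-2\right) \left(-22\right) = 44$)
$T = -13$ ($T = 3 - \left(1 + 3\right) 4 = 3 - 4 \cdot 4 = 3 - 16 = -13$)
$\frac{\sqrt{T + \frac{1}{u}}}{27} + 49 \cdot 45 = \frac{\sqrt{-13 + \frac{1}{44}}}{27} + 49 \cdot 45 = \sqrt{-13 + \frac{1}{44}} \cdot \frac{1}{27} + 2205 = \sqrt{- \frac{571}{44}} \cdot \frac{1}{27} + 2205 = \frac{i \sqrt{6281}}{22} \cdot \frac{1}{27} + 2205 = \frac{i \sqrt{6281}}{594} + 2205 = 2205 + \frac{i \sqrt{6281}}{594}$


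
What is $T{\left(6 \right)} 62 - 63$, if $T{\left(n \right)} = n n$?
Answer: $2169$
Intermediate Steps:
$T{\left(n \right)} = n^{2}$
$T{\left(6 \right)} 62 - 63 = 6^{2} \cdot 62 - 63 = 36 \cdot 62 - 63 = 2232 - 63 = 2169$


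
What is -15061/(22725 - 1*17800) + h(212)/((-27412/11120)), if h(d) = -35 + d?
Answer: -2526608533/33751025 ≈ -74.860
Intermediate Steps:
-15061/(22725 - 1*17800) + h(212)/((-27412/11120)) = -15061/(22725 - 1*17800) + (-35 + 212)/((-27412/11120)) = -15061/(22725 - 17800) + 177/((-27412*1/11120)) = -15061/4925 + 177/(-6853/2780) = -15061*1/4925 + 177*(-2780/6853) = -15061/4925 - 492060/6853 = -2526608533/33751025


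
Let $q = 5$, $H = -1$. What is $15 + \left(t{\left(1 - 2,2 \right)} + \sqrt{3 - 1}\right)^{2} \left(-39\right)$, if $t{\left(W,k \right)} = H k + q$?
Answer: $-414 - 234 \sqrt{2} \approx -744.93$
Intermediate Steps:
$t{\left(W,k \right)} = 5 - k$ ($t{\left(W,k \right)} = - k + 5 = 5 - k$)
$15 + \left(t{\left(1 - 2,2 \right)} + \sqrt{3 - 1}\right)^{2} \left(-39\right) = 15 + \left(\left(5 - 2\right) + \sqrt{3 - 1}\right)^{2} \left(-39\right) = 15 + \left(\left(5 - 2\right) + \sqrt{2}\right)^{2} \left(-39\right) = 15 + \left(3 + \sqrt{2}\right)^{2} \left(-39\right) = 15 - 39 \left(3 + \sqrt{2}\right)^{2}$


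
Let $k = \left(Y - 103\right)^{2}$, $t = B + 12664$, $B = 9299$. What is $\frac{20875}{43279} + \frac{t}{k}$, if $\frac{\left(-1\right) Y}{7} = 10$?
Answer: $\frac{1575304552}{1295297191} \approx 1.2162$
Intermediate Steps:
$Y = -70$ ($Y = \left(-7\right) 10 = -70$)
$t = 21963$ ($t = 9299 + 12664 = 21963$)
$k = 29929$ ($k = \left(-70 - 103\right)^{2} = \left(-173\right)^{2} = 29929$)
$\frac{20875}{43279} + \frac{t}{k} = \frac{20875}{43279} + \frac{21963}{29929} = \frac{1575304552}{1295297191}$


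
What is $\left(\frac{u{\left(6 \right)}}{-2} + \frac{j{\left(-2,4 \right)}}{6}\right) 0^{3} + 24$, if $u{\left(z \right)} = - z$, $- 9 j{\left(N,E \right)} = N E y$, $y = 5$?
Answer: $24$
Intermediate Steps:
$j{\left(N,E \right)} = - \frac{5 E N}{9}$ ($j{\left(N,E \right)} = - \frac{N E 5}{9} = - \frac{E N 5}{9} = - \frac{5 E N}{9}$)
$\left(\frac{u{\left(6 \right)}}{-2} + \frac{j{\left(-2,4 \right)}}{6}\right) 0^{3} + 24 = \left(\frac{\left(-1\right) 6}{-2} + \frac{\left(- \frac{5}{9}\right) 4 \left(-2\right)}{6}\right) 0^{3} + 24 = \left(\left(-6\right) \left(- \frac{1}{2}\right) + \frac{40}{9} \cdot \frac{1}{6}\right) 0 + 24 = \left(3 + \frac{20}{27}\right) 0 + 24 = \frac{101}{27} \cdot 0 + 24 = 0 + 24 = 24$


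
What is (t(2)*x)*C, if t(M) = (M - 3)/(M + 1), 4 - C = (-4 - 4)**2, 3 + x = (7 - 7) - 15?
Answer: -360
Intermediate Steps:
x = -18 (x = -3 + ((7 - 7) - 15) = -3 + (0 - 15) = -3 - 15 = -18)
C = -60 (C = 4 - (-4 - 4)**2 = 4 - 1*(-8)**2 = 4 - 1*64 = 4 - 64 = -60)
t(M) = (-3 + M)/(1 + M)
(t(2)*x)*C = (((-3 + 2)/(1 + 2))*(-18))*(-60) = ((-1/3)*(-18))*(-60) = (((1/3)*(-1))*(-18))*(-60) = -1/3*(-18)*(-60) = 6*(-60) = -360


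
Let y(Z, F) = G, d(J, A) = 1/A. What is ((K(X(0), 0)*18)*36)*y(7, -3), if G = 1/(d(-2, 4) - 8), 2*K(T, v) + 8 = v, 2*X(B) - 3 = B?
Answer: 10368/31 ≈ 334.45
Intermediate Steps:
X(B) = 3/2 + B/2
K(T, v) = -4 + v/2
G = -4/31 (G = 1/(1/4 - 8) = 1/(¼ - 8) = 1/(-31/4) = -4/31 ≈ -0.12903)
y(Z, F) = -4/31
((K(X(0), 0)*18)*36)*y(7, -3) = (((-4 + (½)*0)*18)*36)*(-4/31) = (((-4 + 0)*18)*36)*(-4/31) = (-4*18*36)*(-4/31) = -72*36*(-4/31) = -2592*(-4/31) = 10368/31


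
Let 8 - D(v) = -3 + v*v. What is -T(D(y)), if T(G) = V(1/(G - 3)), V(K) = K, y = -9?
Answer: 1/73 ≈ 0.013699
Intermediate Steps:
D(v) = 11 - v² (D(v) = 8 - (-3 + v*v) = 8 - (-3 + v²) = 8 + (3 - v²) = 11 - v²)
T(G) = 1/(-3 + G) (T(G) = 1/(G - 3) = 1/(-3 + G))
-T(D(y)) = -1/(-3 + (11 - 1*(-9)²)) = -1/(-3 + (11 - 1*81)) = -1/(-3 + (11 - 81)) = -1/(-3 - 70) = -1/(-73) = -1*(-1/73) = 1/73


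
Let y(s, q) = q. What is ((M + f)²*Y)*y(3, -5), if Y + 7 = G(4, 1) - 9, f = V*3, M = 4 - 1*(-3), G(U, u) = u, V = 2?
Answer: 12675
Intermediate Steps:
M = 7 (M = 4 + 3 = 7)
f = 6 (f = 2*3 = 6)
Y = -15 (Y = -7 + (1 - 9) = -7 - 8 = -15)
((M + f)²*Y)*y(3, -5) = ((7 + 6)²*(-15))*(-5) = (13²*(-15))*(-5) = (169*(-15))*(-5) = -2535*(-5) = 12675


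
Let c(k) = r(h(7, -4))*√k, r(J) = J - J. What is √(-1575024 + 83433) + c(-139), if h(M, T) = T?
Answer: I*√1491591 ≈ 1221.3*I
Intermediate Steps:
r(J) = 0
c(k) = 0 (c(k) = 0*√k = 0)
√(-1575024 + 83433) + c(-139) = √(-1575024 + 83433) + 0 = √(-1491591) + 0 = I*√1491591 + 0 = I*√1491591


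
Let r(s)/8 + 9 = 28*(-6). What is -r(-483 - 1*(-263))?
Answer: 1416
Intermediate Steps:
r(s) = -1416 (r(s) = -72 + 8*(28*(-6)) = -72 + 8*(-168) = -72 - 1344 = -1416)
-r(-483 - 1*(-263)) = -1*(-1416) = 1416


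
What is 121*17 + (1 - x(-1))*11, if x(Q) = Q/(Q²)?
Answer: 2079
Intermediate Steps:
x(Q) = 1/Q (x(Q) = Q/Q² = 1/Q)
121*17 + (1 - x(-1))*11 = 121*17 + (1 - 1/(-1))*11 = 2057 + (1 - 1*(-1))*11 = 2057 + (1 + 1)*11 = 2057 + 2*11 = 2057 + 22 = 2079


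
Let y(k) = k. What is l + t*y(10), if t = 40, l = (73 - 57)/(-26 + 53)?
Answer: 10816/27 ≈ 400.59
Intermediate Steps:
l = 16/27 ≈ 0.59259
l + t*y(10) = 16/27 + 40*10 = 16/27 + 400 = 10816/27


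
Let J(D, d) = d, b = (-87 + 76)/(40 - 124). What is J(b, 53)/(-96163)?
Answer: -53/96163 ≈ -0.00055115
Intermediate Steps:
b = 11/84 (b = -11/(-84) = -11*(-1/84) = 11/84 ≈ 0.13095)
J(b, 53)/(-96163) = 53/(-96163) = 53*(-1/96163) = -53/96163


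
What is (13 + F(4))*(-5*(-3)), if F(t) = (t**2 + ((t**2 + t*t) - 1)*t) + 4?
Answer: 2355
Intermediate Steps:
F(t) = 4 + t**2 + t*(-1 + 2*t**2) (F(t) = (t**2 + ((t**2 + t**2) - 1)*t) + 4 = (t**2 + (2*t**2 - 1)*t) + 4 = (t**2 + (-1 + 2*t**2)*t) + 4 = (t**2 + t*(-1 + 2*t**2)) + 4 = 4 + t**2 + t*(-1 + 2*t**2))
(13 + F(4))*(-5*(-3)) = (13 + (4 + 4**2 - 1*4 + 2*4**3))*(-5*(-3)) = (13 + (4 + 16 - 4 + 2*64))*15 = (13 + (4 + 16 - 4 + 128))*15 = (13 + 144)*15 = 157*15 = 2355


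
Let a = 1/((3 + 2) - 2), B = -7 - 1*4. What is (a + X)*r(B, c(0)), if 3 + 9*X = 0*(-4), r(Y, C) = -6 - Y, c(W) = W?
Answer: 0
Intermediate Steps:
B = -11 (B = -7 - 4 = -11)
X = -⅓ (X = -⅓ + (0*(-4))/9 = -⅓ + (⅑)*0 = -⅓ + 0 = -⅓ ≈ -0.33333)
a = ⅓ (a = 1/(5 - 2) = 1/3 = ⅓ ≈ 0.33333)
(a + X)*r(B, c(0)) = (⅓ - ⅓)*(-6 - 1*(-11)) = 0*(-6 + 11) = 0*5 = 0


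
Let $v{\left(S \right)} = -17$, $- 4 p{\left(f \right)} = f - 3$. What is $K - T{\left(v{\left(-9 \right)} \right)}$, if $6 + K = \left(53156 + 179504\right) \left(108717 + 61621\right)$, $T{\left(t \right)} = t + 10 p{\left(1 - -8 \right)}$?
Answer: $39630839106$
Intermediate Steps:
$p{\left(f \right)} = \frac{3}{4} - \frac{f}{4}$ ($p{\left(f \right)} = - \frac{f - 3}{4} = - \frac{-3 + f}{4} = \frac{3}{4} - \frac{f}{4}$)
$T{\left(t \right)} = -15 + t$ ($T{\left(t \right)} = t + 10 \left(\frac{3}{4} - \frac{1 - -8}{4}\right) = t + 10 \left(\frac{3}{4} - \frac{1 + 8}{4}\right) = t + 10 \left(\frac{3}{4} - \frac{9}{4}\right) = t + 10 \left(- \frac{3}{2}\right) = t - 15 = -15 + t$)
$K = 39630839074$ ($K = -6 + \left(53156 + 179504\right) \left(108717 + 61621\right) = -6 + 232660 \cdot 170338 = -6 + 39630839080 = 39630839074$)
$K - T{\left(v{\left(-9 \right)} \right)} = 39630839074 - \left(-15 - 17\right) = 39630839074 - -32 = 39630839074 + 32 = 39630839106$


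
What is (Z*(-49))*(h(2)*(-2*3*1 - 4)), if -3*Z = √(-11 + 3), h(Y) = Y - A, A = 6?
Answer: 3920*I*√2/3 ≈ 1847.9*I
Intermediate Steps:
h(Y) = -6 + Y (h(Y) = Y - 1*6 = Y - 6 = -6 + Y)
Z = -2*I*√2/3 (Z = -√(-11 + 3)/3 = -2*I*√2/3 ≈ -0.94281*I)
(Z*(-49))*(h(2)*(-2*3*1 - 4)) = (-2*I*√2/3*(-49))*((-6 + 2)*(-2*3*1 - 4)) = (98*I*√2/3)*(-4*(-6*1 - 4)) = (98*I*√2/3)*(-4*(-6 - 4)) = (98*I*√2/3)*(-4*(-10)) = (98*I*√2/3)*40 = 3920*I*√2/3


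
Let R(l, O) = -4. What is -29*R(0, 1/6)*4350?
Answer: 504600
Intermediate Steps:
-29*R(0, 1/6)*4350 = -(-116)*4350 = -29*(-17400) = 504600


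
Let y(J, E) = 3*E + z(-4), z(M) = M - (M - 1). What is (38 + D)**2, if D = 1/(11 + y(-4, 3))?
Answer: 638401/441 ≈ 1447.6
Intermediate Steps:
z(M) = 1 (z(M) = M - (-1 + M) = M + (1 - M) = 1)
y(J, E) = 1 + 3*E (y(J, E) = 3*E + 1 = 1 + 3*E)
D = 1/21 (D = 1/(11 + (1 + 3*3)) = 1/(11 + (1 + 9)) = 1/(11 + 10) = 1/21 ≈ 0.047619)
(38 + D)**2 = (38 + 1/21)**2 = (799/21)**2 = 638401/441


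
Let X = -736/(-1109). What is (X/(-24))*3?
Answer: -92/1109 ≈ -0.082958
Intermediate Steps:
X = 736/1109 (X = -736*(-1/1109) = 736/1109 ≈ 0.66366)
(X/(-24))*3 = ((736/1109)/(-24))*3 = ((736/1109)*(-1/24))*3 = -92/3327*3 = -92/1109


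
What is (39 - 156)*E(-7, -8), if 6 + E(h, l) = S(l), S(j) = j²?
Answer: -6786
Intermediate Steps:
E(h, l) = -6 + l²
(39 - 156)*E(-7, -8) = (39 - 156)*(-6 + (-8)²) = -117*(-6 + 64) = -117*58 = -6786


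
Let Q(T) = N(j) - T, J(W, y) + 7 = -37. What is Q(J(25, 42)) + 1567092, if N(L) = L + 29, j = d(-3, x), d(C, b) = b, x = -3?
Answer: 1567162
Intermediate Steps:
j = -3
J(W, y) = -44 (J(W, y) = -7 - 37 = -44)
N(L) = 29 + L
Q(T) = 26 - T (Q(T) = (29 - 3) - T = 26 - T)
Q(J(25, 42)) + 1567092 = (26 - 1*(-44)) + 1567092 = (26 + 44) + 1567092 = 70 + 1567092 = 1567162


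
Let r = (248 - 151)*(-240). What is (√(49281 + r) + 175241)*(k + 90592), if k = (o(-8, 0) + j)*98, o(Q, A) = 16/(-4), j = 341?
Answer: 21662941938 + 1112562*√321 ≈ 2.1683e+10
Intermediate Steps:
o(Q, A) = -4 (o(Q, A) = 16*(-¼) = -4)
k = 33026 (k = (-4 + 341)*98 = 337*98 = 33026)
r = -23280 (r = 97*(-240) = -23280)
(√(49281 + r) + 175241)*(k + 90592) = (√(49281 - 23280) + 175241)*(33026 + 90592) = (√26001 + 175241)*123618 = (9*√321 + 175241)*123618 = (175241 + 9*√321)*123618 = 21662941938 + 1112562*√321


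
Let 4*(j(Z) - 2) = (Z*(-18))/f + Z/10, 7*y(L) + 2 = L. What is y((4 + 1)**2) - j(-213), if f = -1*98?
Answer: 32127/1960 ≈ 16.391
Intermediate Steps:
y(L) = -2/7 + L/7
f = -98
j(Z) = 2 + 139*Z/1960 (j(Z) = 2 + ((Z*(-18))/(-98) + Z/10)/4 = 2 + (-18*Z*(-1/98) + Z*(1/10))/4 = 2 + (9*Z/49 + Z/10)/4 = 2 + (139*Z/490)/4 = 2 + 139*Z/1960)
y((4 + 1)**2) - j(-213) = (-2/7 + (4 + 1)**2/7) - (2 + (139/1960)*(-213)) = (-2/7 + (1/7)*5**2) - (2 - 29607/1960) = (-2/7 + (1/7)*25) - 1*(-25687/1960) = (-2/7 + 25/7) + 25687/1960 = 23/7 + 25687/1960 = 32127/1960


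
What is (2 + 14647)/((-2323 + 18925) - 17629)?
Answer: -14649/1027 ≈ -14.264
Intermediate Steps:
(2 + 14647)/((-2323 + 18925) - 17629) = 14649/(16602 - 17629) = 14649/(-1027) = 14649*(-1/1027) = -14649/1027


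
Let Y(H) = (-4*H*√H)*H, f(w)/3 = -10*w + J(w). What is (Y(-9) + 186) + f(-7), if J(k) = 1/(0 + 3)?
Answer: 397 - 972*I ≈ 397.0 - 972.0*I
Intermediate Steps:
J(k) = ⅓ (J(k) = 1/3 = ⅓)
f(w) = 1 - 30*w (f(w) = 3*(-10*w + ⅓) = 3*(⅓ - 10*w) = 1 - 30*w)
Y(H) = -4*H^(5/2) (Y(H) = (-4*H^(3/2))*H = -4*H^(5/2))
(Y(-9) + 186) + f(-7) = (-972*I + 186) + (1 - 30*(-7)) = (-972*I + 186) + (1 + 210) = (-972*I + 186) + 211 = (186 - 972*I) + 211 = 397 - 972*I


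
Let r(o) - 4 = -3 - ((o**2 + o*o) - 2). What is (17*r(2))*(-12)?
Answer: 1020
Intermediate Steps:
r(o) = 3 - 2*o**2 (r(o) = 4 + (-3 - ((o**2 + o*o) - 2)) = 4 + (-3 - ((o**2 + o**2) - 2)) = 4 + (-3 - (2*o**2 - 2)) = 4 + (-3 - (-2 + 2*o**2)) = 4 + (-3 + (2 - 2*o**2)) = 4 + (-1 - 2*o**2) = 3 - 2*o**2)
(17*r(2))*(-12) = (17*(3 - 2*2**2))*(-12) = (17*(3 - 2*4))*(-12) = (17*(3 - 8))*(-12) = (17*(-5))*(-12) = -85*(-12) = 1020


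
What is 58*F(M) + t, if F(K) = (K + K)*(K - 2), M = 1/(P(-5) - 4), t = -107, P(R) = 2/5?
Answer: -2722/81 ≈ -33.605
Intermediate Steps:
P(R) = ⅖ (P(R) = 2*(⅕) = ⅖)
M = -5/18 (M = 1/(⅖ - 4) = 1/(-18/5) = -5/18 ≈ -0.27778)
F(K) = 2*K*(-2 + K) (F(K) = (2*K)*(-2 + K) = 2*K*(-2 + K))
58*F(M) + t = 58*(2*(-5/18)*(-2 - 5/18)) - 107 = 58*(2*(-5/18)*(-41/18)) - 107 = 58*(205/162) - 107 = 5945/81 - 107 = -2722/81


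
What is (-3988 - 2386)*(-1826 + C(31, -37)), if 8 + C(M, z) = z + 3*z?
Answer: 12633268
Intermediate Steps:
C(M, z) = -8 + 4*z (C(M, z) = -8 + (z + 3*z) = -8 + 4*z)
(-3988 - 2386)*(-1826 + C(31, -37)) = (-3988 - 2386)*(-1826 + (-8 + 4*(-37))) = -6374*(-1826 + (-8 - 148)) = -6374*(-1826 - 156) = -6374*(-1982) = 12633268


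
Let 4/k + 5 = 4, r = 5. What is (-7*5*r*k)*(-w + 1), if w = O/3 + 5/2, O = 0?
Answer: -1050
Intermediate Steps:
k = -4 (k = 4/(-5 + 4) = 4/(-1) = 4*(-1) = -4)
w = 5/2 (w = 0/3 + 5/2 = 0*(1/3) + 5*(1/2) = 0 + 5/2 = 5/2 ≈ 2.5000)
(-7*5*r*k)*(-w + 1) = (-7*5*5*(-4))*(-1*5/2 + 1) = (-175*(-4))*(-5/2 + 1) = -7*(-100)*(-3/2) = 700*(-3/2) = -1050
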